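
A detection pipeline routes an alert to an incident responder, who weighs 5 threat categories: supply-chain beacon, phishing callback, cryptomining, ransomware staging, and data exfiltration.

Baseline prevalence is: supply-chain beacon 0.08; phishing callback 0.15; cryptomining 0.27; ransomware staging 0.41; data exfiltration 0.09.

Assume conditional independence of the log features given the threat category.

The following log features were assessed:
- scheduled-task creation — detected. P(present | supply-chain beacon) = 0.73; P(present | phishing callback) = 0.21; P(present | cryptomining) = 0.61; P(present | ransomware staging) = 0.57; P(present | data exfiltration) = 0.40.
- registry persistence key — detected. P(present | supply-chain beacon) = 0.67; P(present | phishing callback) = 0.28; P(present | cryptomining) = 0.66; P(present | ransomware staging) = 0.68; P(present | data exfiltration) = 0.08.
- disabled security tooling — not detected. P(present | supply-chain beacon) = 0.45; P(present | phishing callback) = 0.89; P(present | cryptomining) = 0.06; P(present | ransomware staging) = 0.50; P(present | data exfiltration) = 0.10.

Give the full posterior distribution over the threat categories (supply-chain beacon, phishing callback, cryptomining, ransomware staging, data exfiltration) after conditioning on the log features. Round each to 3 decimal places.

Multiply each prior by the joint likelihood of the log feature pattern (using 1 − P(present | H) for each absent log feature):
  supply-chain beacon: 0.08 × 0.73 × 0.67 × (1 − 0.45) = 0.02152
  phishing callback: 0.15 × 0.21 × 0.28 × (1 − 0.89) = 0.0009702
  cryptomining: 0.27 × 0.61 × 0.66 × (1 − 0.06) = 0.10218
  ransomware staging: 0.41 × 0.57 × 0.68 × (1 − 0.50) = 0.079458
  data exfiltration: 0.09 × 0.40 × 0.08 × (1 − 0.10) = 0.002592
Marginal likelihood of the evidence = 0.20672.
P(supply-chain beacon | evidence) = 0.02152 / 0.20672 ≈ 0.104
P(phishing callback | evidence) = 0.0009702 / 0.20672 ≈ 0.005
P(cryptomining | evidence) = 0.10218 / 0.20672 ≈ 0.494
P(ransomware staging | evidence) = 0.079458 / 0.20672 ≈ 0.384
P(data exfiltration | evidence) = 0.002592 / 0.20672 ≈ 0.013

0.104, 0.005, 0.494, 0.384, 0.013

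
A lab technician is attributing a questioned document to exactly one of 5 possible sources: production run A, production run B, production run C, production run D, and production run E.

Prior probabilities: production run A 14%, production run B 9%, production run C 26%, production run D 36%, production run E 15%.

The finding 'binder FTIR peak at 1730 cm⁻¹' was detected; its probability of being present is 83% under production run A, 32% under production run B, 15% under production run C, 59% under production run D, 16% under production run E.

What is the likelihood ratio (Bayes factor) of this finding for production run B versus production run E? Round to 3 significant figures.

Likelihood of this finding under each hypothesis:
  production run B: 0.32
  production run E: 0.16
Bayes factor = 0.32 / 0.16 ≈ 2.00

2.00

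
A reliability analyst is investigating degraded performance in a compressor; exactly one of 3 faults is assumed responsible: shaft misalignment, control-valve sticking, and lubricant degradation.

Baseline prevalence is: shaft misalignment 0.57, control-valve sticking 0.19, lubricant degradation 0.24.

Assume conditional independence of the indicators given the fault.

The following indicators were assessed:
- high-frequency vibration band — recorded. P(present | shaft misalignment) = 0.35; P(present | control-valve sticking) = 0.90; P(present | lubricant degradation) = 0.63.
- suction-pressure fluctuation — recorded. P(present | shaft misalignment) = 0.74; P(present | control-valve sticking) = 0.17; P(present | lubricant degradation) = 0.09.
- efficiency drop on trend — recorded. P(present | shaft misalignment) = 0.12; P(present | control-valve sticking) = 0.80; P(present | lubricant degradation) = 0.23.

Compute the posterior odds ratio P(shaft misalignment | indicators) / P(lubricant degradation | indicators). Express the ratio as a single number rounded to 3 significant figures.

5.66

Unnormalized posterior weight (prior times the indicator likelihoods) for each of the two hypotheses:
  shaft misalignment: 0.57 × 0.35 × 0.74 × 0.12 = 0.017716
  lubricant degradation: 0.24 × 0.63 × 0.09 × 0.23 = 0.0031298
Odds(shaft misalignment : lubricant degradation) = 0.017716 / 0.0031298 ≈ 5.66.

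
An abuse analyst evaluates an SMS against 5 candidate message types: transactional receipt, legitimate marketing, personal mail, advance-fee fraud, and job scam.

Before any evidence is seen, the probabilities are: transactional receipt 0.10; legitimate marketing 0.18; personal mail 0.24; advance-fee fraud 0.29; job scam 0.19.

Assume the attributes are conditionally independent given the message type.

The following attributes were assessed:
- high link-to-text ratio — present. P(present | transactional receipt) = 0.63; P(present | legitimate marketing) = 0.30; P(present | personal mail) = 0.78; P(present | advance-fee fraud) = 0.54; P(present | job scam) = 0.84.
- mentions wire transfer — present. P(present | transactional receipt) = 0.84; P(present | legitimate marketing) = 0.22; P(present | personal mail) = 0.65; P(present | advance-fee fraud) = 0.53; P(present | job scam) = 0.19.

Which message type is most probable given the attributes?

personal mail

Multiply each prior by the joint likelihood of the attribute pattern:
  transactional receipt: 0.10 × 0.63 × 0.84 = 0.05292
  legitimate marketing: 0.18 × 0.30 × 0.22 = 0.01188
  personal mail: 0.24 × 0.78 × 0.65 = 0.12168
  advance-fee fraud: 0.29 × 0.54 × 0.53 = 0.082998
  job scam: 0.19 × 0.84 × 0.19 = 0.030324
Normalizing constant Z = 0.05292 + 0.01188 + 0.12168 + 0.082998 + 0.030324 = 0.2998.
P(transactional receipt | evidence) ≈ 0.05292 / 0.2998 ≈ 0.177
P(legitimate marketing | evidence) ≈ 0.01188 / 0.2998 ≈ 0.040
P(personal mail | evidence) ≈ 0.12168 / 0.2998 ≈ 0.406
P(advance-fee fraud | evidence) ≈ 0.082998 / 0.2998 ≈ 0.277
P(job scam | evidence) ≈ 0.030324 / 0.2998 ≈ 0.101
The largest is 0.406, so personal mail is most probable.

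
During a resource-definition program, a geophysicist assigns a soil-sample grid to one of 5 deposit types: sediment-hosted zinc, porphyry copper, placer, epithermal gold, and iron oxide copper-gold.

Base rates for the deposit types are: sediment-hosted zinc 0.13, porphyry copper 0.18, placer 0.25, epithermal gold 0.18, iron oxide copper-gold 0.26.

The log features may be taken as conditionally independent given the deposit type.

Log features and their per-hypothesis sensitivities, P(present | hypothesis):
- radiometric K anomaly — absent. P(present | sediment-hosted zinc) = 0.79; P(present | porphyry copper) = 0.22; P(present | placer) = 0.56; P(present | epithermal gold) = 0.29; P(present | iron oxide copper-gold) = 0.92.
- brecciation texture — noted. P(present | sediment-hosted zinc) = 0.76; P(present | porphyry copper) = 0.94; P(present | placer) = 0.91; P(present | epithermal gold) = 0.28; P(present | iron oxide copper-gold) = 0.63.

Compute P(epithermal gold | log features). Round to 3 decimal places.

By Bayes' rule with conditional independence, the unnormalized weight for each hypothesis is prior × ∏ likelihoods (using 1 − P(present | H) for each absent log feature):
  sediment-hosted zinc: 0.13 × (1 − 0.79) × 0.76 = 0.020748
  porphyry copper: 0.18 × (1 − 0.22) × 0.94 = 0.13198
  placer: 0.25 × (1 − 0.56) × 0.91 = 0.1001
  epithermal gold: 0.18 × (1 − 0.29) × 0.28 = 0.035784
  iron oxide copper-gold: 0.26 × (1 − 0.92) × 0.63 = 0.013104
The unnormalized weights sum to 0.30171.
P(epithermal gold | evidence) = 0.035784 / 0.30171 ≈ 0.119.

0.119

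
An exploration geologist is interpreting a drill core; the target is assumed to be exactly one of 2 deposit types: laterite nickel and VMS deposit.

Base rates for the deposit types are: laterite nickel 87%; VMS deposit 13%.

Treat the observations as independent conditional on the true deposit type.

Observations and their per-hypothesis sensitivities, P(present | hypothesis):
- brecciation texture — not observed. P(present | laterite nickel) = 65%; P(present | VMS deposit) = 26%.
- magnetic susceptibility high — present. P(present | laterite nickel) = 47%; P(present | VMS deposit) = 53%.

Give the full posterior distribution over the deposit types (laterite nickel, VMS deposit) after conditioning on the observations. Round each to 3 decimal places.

0.737, 0.263

By Bayes' rule with conditional independence, the unnormalized weight for each hypothesis is prior × ∏ likelihoods (using 1 − P(present | H) for each absent observation):
  laterite nickel: 0.87 × (1 − 0.65) × 0.47 = 0.14311
  VMS deposit: 0.13 × (1 − 0.26) × 0.53 = 0.050986
The unnormalized weights sum to 0.1941.
P(laterite nickel | evidence) = 0.14311 / 0.1941 ≈ 0.737
P(VMS deposit | evidence) = 0.050986 / 0.1941 ≈ 0.263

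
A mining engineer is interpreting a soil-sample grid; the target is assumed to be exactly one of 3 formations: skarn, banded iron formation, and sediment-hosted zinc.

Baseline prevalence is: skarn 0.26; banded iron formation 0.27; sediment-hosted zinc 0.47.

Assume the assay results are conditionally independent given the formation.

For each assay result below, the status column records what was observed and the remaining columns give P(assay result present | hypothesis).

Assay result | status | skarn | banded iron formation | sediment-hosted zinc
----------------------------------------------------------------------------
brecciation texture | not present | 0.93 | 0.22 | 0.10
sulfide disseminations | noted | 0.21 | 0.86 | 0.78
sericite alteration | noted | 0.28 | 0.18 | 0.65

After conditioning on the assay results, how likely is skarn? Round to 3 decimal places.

For each hypothesis, the unnormalized posterior weight is prior × product of the assay result likelihoods (using 1 − P(present | H) for each absent assay result):
  skarn: 0.26 × (1 − 0.93) × 0.21 × 0.28 = 0.0010702
  banded iron formation: 0.27 × (1 − 0.22) × 0.86 × 0.18 = 0.032601
  sediment-hosted zinc: 0.47 × (1 − 0.10) × 0.78 × 0.65 = 0.21446
The unnormalized weights sum to 0.24813.
P(skarn | evidence) = 0.0010702 / 0.24813 ≈ 0.004.

0.004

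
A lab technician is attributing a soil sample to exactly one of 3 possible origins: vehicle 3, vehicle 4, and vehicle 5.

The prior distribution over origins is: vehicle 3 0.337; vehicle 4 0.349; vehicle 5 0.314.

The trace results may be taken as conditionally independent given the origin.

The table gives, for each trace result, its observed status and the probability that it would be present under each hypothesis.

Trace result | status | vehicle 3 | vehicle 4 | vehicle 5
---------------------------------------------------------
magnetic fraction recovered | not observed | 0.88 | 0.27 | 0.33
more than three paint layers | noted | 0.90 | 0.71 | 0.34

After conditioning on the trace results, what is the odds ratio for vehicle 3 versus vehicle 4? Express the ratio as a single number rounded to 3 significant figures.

Unnormalized posterior weight (prior times the trace result likelihoods) for each of the two hypotheses (using 1 − P(present | H) for each absent trace result):
  vehicle 3: 0.337 × (1 − 0.88) × 0.90 = 0.036396
  vehicle 4: 0.349 × (1 − 0.27) × 0.71 = 0.18089
Posterior odds = 0.036396 / 0.18089 ≈ 0.201.

0.201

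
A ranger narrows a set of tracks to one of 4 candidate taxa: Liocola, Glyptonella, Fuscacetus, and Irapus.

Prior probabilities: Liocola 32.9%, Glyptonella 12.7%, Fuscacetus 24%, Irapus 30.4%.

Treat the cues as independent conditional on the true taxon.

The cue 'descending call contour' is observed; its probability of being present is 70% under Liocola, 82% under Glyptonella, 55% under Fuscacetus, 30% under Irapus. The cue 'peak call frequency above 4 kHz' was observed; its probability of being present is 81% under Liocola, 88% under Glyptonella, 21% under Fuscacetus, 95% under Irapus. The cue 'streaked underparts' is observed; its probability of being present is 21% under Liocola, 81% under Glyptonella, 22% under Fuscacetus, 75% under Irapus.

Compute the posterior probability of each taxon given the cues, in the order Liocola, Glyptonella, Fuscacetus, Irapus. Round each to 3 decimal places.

For each hypothesis, the unnormalized posterior weight is prior × product of the cue likelihoods:
  Liocola: 0.329 × 0.70 × 0.81 × 0.21 = 0.039174
  Glyptonella: 0.127 × 0.82 × 0.88 × 0.81 = 0.074231
  Fuscacetus: 0.240 × 0.55 × 0.21 × 0.22 = 0.0060984
  Irapus: 0.304 × 0.30 × 0.95 × 0.75 = 0.06498
Normalizing constant Z = 0.039174 + 0.074231 + 0.0060984 + 0.06498 = 0.18448.
P(Liocola | evidence) = 0.039174 / 0.18448 ≈ 0.212
P(Glyptonella | evidence) = 0.074231 / 0.18448 ≈ 0.402
P(Fuscacetus | evidence) = 0.0060984 / 0.18448 ≈ 0.033
P(Irapus | evidence) = 0.06498 / 0.18448 ≈ 0.352

0.212, 0.402, 0.033, 0.352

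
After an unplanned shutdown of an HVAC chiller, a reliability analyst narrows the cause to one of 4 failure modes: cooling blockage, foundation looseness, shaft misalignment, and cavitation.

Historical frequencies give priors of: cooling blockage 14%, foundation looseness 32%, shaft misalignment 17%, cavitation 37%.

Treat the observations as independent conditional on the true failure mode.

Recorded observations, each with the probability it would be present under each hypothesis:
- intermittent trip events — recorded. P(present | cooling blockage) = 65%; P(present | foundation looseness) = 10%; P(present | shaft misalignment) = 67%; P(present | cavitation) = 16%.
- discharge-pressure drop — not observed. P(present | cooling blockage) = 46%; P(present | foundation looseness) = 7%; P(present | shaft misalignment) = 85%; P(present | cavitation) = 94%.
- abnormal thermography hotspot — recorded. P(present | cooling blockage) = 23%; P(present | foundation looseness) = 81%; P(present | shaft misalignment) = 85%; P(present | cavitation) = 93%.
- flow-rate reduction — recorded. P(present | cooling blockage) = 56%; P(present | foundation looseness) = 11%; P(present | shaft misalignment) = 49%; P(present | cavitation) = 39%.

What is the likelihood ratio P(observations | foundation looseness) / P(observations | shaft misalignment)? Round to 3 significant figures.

0.198

Joint likelihood of the evidence pattern under each hypothesis (using 1 − P(present | H) for each absent observation):
  foundation looseness: 0.10 × (1 − 0.07) × 0.81 × 0.11 = 0.0082863
  shaft misalignment: 0.67 × (1 − 0.85) × 0.85 × 0.49 = 0.041858
Bayes factor = 0.0082863 / 0.041858 ≈ 0.198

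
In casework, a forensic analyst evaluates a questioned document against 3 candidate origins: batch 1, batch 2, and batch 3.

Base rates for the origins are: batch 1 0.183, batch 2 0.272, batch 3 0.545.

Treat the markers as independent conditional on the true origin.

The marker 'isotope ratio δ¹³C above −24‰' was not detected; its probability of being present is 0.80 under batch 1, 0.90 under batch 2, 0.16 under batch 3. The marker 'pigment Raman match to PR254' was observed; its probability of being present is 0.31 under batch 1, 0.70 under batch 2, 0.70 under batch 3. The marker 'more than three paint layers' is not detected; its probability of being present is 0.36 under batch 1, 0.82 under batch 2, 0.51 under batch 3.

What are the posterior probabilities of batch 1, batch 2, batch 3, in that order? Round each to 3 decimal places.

By Bayes' rule with conditional independence, the unnormalized weight for each hypothesis is prior × ∏ likelihoods (using 1 − P(present | H) for each absent marker):
  batch 1: 0.183 × (1 − 0.80) × 0.31 × (1 − 0.36) = 0.0072614
  batch 2: 0.272 × (1 − 0.90) × 0.70 × (1 − 0.82) = 0.0034272
  batch 3: 0.545 × (1 − 0.16) × 0.70 × (1 − 0.51) = 0.15703
Marginal likelihood of the evidence = 0.16771.
P(batch 1 | evidence) = 0.0072614 / 0.16771 ≈ 0.043
P(batch 2 | evidence) = 0.0034272 / 0.16771 ≈ 0.020
P(batch 3 | evidence) = 0.15703 / 0.16771 ≈ 0.936

0.043, 0.020, 0.936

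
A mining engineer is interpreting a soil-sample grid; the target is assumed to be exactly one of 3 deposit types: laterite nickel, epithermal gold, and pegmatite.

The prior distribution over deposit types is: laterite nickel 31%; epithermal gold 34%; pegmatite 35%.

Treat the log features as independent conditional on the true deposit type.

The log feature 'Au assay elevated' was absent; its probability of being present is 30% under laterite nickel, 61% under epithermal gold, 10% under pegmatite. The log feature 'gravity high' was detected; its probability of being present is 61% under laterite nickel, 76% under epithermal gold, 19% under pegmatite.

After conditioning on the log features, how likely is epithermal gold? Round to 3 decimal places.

0.344

For each hypothesis, the unnormalized posterior weight is prior × product of the log feature likelihoods (using 1 − P(present | H) for each absent log feature):
  laterite nickel: 0.31 × (1 − 0.30) × 0.61 = 0.13237
  epithermal gold: 0.34 × (1 − 0.61) × 0.76 = 0.10078
  pegmatite: 0.35 × (1 − 0.10) × 0.19 = 0.05985
The unnormalized weights sum to 0.293.
P(epithermal gold | evidence) = 0.10078 / 0.293 ≈ 0.344.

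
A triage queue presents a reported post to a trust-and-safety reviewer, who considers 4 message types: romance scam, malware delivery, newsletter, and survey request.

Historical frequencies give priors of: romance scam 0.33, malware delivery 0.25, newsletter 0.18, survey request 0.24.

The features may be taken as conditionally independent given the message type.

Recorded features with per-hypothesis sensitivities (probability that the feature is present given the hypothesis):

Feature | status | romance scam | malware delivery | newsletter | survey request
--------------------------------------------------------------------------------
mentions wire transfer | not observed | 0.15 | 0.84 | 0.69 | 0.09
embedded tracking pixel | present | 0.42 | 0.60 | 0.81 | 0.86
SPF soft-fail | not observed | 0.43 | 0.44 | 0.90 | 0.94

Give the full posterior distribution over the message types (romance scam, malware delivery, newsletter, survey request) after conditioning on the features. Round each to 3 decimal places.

0.697, 0.139, 0.047, 0.117

For each hypothesis, the unnormalized posterior weight is prior × product of the feature likelihoods (using 1 − P(present | H) for each absent feature):
  romance scam: 0.33 × (1 − 0.15) × 0.42 × (1 − 0.43) = 0.067152
  malware delivery: 0.25 × (1 − 0.84) × 0.60 × (1 − 0.44) = 0.01344
  newsletter: 0.18 × (1 − 0.69) × 0.81 × (1 − 0.90) = 0.0045198
  survey request: 0.24 × (1 − 0.09) × 0.86 × (1 − 0.94) = 0.011269
Marginal likelihood of the evidence = 0.096381.
P(romance scam | evidence) = 0.067152 / 0.096381 ≈ 0.697
P(malware delivery | evidence) = 0.01344 / 0.096381 ≈ 0.139
P(newsletter | evidence) = 0.0045198 / 0.096381 ≈ 0.047
P(survey request | evidence) = 0.011269 / 0.096381 ≈ 0.117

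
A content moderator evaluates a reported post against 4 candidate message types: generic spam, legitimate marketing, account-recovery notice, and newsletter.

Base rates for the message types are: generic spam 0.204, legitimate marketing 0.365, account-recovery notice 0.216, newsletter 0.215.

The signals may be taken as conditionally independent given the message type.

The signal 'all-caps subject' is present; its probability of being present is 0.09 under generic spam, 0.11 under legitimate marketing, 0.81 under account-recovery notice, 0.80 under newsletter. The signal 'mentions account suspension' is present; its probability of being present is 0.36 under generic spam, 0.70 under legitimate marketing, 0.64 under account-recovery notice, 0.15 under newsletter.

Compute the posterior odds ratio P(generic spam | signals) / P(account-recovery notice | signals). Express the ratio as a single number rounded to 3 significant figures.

Posterior odds equal prior odds times the likelihood ratio; only the two competing hypotheses matter.
  generic spam: 0.204 × 0.09 × 0.36 = 0.0066096
  account-recovery notice: 0.216 × 0.81 × 0.64 = 0.11197
Posterior odds = 0.0066096 / 0.11197 ≈ 0.0590.

0.0590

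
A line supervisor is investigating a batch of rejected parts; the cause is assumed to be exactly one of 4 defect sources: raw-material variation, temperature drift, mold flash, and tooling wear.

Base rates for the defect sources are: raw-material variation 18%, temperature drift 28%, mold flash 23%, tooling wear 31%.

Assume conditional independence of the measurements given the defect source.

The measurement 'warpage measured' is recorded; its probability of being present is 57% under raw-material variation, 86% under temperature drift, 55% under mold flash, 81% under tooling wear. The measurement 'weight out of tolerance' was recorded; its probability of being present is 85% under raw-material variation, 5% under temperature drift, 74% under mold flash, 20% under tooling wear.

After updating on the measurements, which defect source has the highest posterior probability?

By Bayes' rule with conditional independence, the unnormalized weight for each hypothesis is prior × ∏ likelihoods:
  raw-material variation: 0.18 × 0.57 × 0.85 = 0.08721
  temperature drift: 0.28 × 0.86 × 0.05 = 0.01204
  mold flash: 0.23 × 0.55 × 0.74 = 0.09361
  tooling wear: 0.31 × 0.81 × 0.20 = 0.05022
The unnormalized weights sum to 0.24308.
P(raw-material variation | evidence) ≈ 0.08721 / 0.24308 ≈ 0.359
P(temperature drift | evidence) ≈ 0.01204 / 0.24308 ≈ 0.050
P(mold flash | evidence) ≈ 0.09361 / 0.24308 ≈ 0.385
P(tooling wear | evidence) ≈ 0.05022 / 0.24308 ≈ 0.207
The largest is 0.385, so mold flash is most probable.

mold flash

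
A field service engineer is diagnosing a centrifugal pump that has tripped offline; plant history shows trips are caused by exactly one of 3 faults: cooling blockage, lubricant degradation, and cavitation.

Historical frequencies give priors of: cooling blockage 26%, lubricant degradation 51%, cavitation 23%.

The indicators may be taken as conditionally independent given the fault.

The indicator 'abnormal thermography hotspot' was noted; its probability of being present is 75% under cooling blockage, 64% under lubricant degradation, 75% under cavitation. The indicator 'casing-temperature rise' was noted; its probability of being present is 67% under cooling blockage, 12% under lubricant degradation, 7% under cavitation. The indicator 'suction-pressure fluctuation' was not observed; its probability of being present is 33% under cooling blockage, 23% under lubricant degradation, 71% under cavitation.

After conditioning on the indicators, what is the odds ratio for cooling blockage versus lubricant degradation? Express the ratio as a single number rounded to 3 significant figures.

Unnormalized posterior weight (prior times the indicator likelihoods) for each of the two hypotheses (using 1 − P(present | H) for each absent indicator):
  cooling blockage: 0.26 × 0.75 × 0.67 × (1 − 0.33) = 0.087536
  lubricant degradation: 0.51 × 0.64 × 0.12 × (1 − 0.23) = 0.030159
Posterior odds = 0.087536 / 0.030159 ≈ 2.90.

2.90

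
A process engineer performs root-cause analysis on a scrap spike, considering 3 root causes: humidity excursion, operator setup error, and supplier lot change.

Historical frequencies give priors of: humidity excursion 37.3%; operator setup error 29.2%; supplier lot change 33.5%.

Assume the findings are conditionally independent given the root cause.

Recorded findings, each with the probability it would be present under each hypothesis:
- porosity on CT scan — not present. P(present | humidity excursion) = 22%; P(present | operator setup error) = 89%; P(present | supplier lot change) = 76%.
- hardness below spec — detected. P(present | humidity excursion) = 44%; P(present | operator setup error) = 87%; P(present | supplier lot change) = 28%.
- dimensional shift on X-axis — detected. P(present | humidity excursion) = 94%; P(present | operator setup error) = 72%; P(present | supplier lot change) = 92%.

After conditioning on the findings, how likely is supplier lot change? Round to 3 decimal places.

For each hypothesis, the unnormalized posterior weight is prior × product of the finding likelihoods (using 1 − P(present | H) for each absent finding):
  humidity excursion: 0.373 × (1 − 0.22) × 0.44 × 0.94 = 0.12033
  operator setup error: 0.292 × (1 − 0.89) × 0.87 × 0.72 = 0.02012
  supplier lot change: 0.335 × (1 − 0.76) × 0.28 × 0.92 = 0.020711
Normalizing constant Z = 0.12033 + 0.02012 + 0.020711 = 0.16116.
P(supplier lot change | evidence) = 0.020711 / 0.16116 ≈ 0.129.

0.129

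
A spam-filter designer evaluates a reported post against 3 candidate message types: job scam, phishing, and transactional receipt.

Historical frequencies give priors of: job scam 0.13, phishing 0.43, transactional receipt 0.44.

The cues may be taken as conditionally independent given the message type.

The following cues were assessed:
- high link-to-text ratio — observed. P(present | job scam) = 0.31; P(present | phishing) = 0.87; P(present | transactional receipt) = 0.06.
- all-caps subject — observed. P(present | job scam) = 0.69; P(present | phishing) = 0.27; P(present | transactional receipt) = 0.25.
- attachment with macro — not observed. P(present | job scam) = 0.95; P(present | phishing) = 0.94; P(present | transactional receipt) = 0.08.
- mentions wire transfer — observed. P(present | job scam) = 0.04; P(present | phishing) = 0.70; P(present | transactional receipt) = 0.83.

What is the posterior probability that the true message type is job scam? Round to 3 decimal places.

For each hypothesis, the unnormalized posterior weight is prior × product of the cue likelihoods (using 1 − P(present | H) for each absent cue):
  job scam: 0.13 × 0.31 × 0.69 × (1 − 0.95) × 0.04 = 5.5614e-05
  phishing: 0.43 × 0.87 × 0.27 × (1 − 0.94) × 0.70 = 0.0042423
  transactional receipt: 0.44 × 0.06 × 0.25 × (1 − 0.08) × 0.83 = 0.0050398
Marginal likelihood of the evidence = 0.0093377.
P(job scam | evidence) = 5.5614e-05 / 0.0093377 ≈ 0.006.

0.006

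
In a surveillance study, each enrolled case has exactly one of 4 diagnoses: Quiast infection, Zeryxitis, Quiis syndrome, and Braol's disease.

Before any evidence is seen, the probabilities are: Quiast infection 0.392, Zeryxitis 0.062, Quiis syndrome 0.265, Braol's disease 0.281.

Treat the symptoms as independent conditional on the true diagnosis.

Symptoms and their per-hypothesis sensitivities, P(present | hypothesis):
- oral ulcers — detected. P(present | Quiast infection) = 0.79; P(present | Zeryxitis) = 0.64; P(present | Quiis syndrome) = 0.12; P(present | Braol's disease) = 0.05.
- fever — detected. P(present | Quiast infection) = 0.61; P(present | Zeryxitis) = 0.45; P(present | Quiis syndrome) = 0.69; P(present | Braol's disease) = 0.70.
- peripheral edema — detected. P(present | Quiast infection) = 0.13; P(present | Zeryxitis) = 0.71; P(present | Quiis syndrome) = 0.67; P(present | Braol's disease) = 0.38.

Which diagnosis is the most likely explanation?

Quiast infection

For each hypothesis, the unnormalized posterior weight is prior × product of the symptom likelihoods:
  Quiast infection: 0.392 × 0.79 × 0.61 × 0.13 = 0.024558
  Zeryxitis: 0.062 × 0.64 × 0.45 × 0.71 = 0.012678
  Quiis syndrome: 0.265 × 0.12 × 0.69 × 0.67 = 0.014701
  Braol's disease: 0.281 × 0.05 × 0.70 × 0.38 = 0.0037373
The unnormalized weights sum to 0.055674.
P(Quiast infection | evidence) ≈ 0.024558 / 0.055674 ≈ 0.441
P(Zeryxitis | evidence) ≈ 0.012678 / 0.055674 ≈ 0.228
P(Quiis syndrome | evidence) ≈ 0.014701 / 0.055674 ≈ 0.264
P(Braol's disease | evidence) ≈ 0.0037373 / 0.055674 ≈ 0.067
The largest is 0.441, so Quiast infection is most probable.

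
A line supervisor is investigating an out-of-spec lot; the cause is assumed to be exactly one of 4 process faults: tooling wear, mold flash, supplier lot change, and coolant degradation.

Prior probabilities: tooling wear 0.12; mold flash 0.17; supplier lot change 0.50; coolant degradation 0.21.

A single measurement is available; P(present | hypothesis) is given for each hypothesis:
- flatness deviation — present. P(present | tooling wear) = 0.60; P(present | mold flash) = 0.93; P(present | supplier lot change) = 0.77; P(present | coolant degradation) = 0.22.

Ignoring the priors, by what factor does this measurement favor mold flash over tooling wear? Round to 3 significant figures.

Likelihood of this measurement under each hypothesis:
  mold flash: 0.93
  tooling wear: 0.6
Bayes factor = 0.93 / 0.6 ≈ 1.55

1.55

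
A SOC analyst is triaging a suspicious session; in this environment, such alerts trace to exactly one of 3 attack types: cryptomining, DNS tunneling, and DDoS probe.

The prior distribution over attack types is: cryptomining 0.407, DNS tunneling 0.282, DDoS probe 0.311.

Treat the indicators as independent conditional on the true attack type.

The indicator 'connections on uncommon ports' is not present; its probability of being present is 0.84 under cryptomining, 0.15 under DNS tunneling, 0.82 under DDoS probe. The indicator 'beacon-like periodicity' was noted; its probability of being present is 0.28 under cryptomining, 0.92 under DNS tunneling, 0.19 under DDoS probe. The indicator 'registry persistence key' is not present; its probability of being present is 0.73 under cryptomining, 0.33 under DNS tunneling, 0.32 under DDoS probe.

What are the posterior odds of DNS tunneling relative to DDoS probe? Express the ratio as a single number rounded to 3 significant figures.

20.4

Unnormalized posterior weight (prior times the indicator likelihoods) for each of the two hypotheses (using 1 − P(present | H) for each absent indicator):
  DNS tunneling: 0.282 × (1 − 0.15) × 0.92 × (1 − 0.33) = 0.14775
  DDoS probe: 0.311 × (1 − 0.82) × 0.19 × (1 − 0.32) = 0.0072326
Posterior odds = 0.14775 / 0.0072326 ≈ 20.4.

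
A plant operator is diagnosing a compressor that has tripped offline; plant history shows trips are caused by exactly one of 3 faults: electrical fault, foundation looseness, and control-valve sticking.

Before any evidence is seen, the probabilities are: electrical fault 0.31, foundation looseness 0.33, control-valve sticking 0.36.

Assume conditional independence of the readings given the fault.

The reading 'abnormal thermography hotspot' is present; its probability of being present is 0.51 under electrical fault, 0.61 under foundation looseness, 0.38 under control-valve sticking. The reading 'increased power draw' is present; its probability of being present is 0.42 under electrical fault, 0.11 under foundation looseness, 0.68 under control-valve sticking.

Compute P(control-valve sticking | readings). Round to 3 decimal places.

0.512

For each hypothesis, the unnormalized posterior weight is prior × product of the reading likelihoods:
  electrical fault: 0.31 × 0.51 × 0.42 = 0.066402
  foundation looseness: 0.33 × 0.61 × 0.11 = 0.022143
  control-valve sticking: 0.36 × 0.38 × 0.68 = 0.093024
Normalizing constant Z = 0.066402 + 0.022143 + 0.093024 = 0.18157.
P(control-valve sticking | evidence) = 0.093024 / 0.18157 ≈ 0.512.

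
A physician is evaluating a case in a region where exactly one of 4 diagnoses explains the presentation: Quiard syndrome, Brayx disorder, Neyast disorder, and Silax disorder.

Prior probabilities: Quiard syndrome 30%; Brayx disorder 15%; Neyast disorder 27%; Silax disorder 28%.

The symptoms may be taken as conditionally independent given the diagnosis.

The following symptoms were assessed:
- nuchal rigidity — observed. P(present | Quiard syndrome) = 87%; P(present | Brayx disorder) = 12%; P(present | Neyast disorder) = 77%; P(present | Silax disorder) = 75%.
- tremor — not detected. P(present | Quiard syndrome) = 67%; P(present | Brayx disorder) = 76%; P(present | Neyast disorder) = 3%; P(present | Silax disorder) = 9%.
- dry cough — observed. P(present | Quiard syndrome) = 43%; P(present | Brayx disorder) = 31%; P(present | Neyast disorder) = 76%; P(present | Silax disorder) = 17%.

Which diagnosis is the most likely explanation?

Neyast disorder

For each hypothesis, the unnormalized posterior weight is prior × product of the symptom likelihoods (using 1 − P(present | H) for each absent symptom):
  Quiard syndrome: 0.30 × 0.87 × (1 − 0.67) × 0.43 = 0.037036
  Brayx disorder: 0.15 × 0.12 × (1 − 0.76) × 0.31 = 0.0013392
  Neyast disorder: 0.27 × 0.77 × (1 − 0.03) × 0.76 = 0.15326
  Silax disorder: 0.28 × 0.75 × (1 − 0.09) × 0.17 = 0.032487
Marginal likelihood of the evidence = 0.22413.
P(Quiard syndrome | evidence) ≈ 0.037036 / 0.22413 ≈ 0.165
P(Brayx disorder | evidence) ≈ 0.0013392 / 0.22413 ≈ 0.006
P(Neyast disorder | evidence) ≈ 0.15326 / 0.22413 ≈ 0.684
P(Silax disorder | evidence) ≈ 0.032487 / 0.22413 ≈ 0.145
The largest is 0.684, so Neyast disorder is most probable.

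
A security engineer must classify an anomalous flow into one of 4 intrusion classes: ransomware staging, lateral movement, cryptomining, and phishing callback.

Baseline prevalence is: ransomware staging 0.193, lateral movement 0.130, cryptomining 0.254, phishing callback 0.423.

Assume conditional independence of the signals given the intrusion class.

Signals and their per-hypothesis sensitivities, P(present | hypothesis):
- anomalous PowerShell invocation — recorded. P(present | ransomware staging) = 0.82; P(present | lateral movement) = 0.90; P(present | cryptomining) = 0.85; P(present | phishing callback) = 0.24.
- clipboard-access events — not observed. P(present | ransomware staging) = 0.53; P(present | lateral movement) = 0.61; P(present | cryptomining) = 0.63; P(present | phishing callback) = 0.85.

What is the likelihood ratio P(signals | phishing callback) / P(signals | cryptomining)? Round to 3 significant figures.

0.114

Take the product of per-signal likelihoods under each hypothesis (using 1 − P(present | H) for each absent signal), then divide.
  phishing callback: 0.24 × (1 − 0.85) = 0.036
  cryptomining: 0.85 × (1 − 0.63) = 0.3145
Bayes factor = 0.036 / 0.3145 ≈ 0.114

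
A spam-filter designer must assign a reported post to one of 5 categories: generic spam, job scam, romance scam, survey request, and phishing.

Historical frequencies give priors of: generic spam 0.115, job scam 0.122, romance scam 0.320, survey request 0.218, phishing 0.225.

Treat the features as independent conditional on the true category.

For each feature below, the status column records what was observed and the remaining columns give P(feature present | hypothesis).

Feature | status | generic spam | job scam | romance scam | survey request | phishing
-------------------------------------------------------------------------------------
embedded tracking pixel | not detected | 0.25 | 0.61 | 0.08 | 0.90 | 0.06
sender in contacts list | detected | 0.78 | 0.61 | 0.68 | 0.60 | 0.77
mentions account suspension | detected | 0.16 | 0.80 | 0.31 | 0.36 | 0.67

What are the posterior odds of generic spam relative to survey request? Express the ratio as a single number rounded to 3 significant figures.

Posterior odds equal prior odds times the likelihood ratio; only the two competing hypotheses matter (using 1 − P(present | H) for each absent feature).
  generic spam: 0.115 × (1 − 0.25) × 0.78 × 0.16 = 0.010764
  survey request: 0.218 × (1 − 0.90) × 0.60 × 0.36 = 0.0047088
Posterior odds = 0.010764 / 0.0047088 ≈ 2.29.

2.29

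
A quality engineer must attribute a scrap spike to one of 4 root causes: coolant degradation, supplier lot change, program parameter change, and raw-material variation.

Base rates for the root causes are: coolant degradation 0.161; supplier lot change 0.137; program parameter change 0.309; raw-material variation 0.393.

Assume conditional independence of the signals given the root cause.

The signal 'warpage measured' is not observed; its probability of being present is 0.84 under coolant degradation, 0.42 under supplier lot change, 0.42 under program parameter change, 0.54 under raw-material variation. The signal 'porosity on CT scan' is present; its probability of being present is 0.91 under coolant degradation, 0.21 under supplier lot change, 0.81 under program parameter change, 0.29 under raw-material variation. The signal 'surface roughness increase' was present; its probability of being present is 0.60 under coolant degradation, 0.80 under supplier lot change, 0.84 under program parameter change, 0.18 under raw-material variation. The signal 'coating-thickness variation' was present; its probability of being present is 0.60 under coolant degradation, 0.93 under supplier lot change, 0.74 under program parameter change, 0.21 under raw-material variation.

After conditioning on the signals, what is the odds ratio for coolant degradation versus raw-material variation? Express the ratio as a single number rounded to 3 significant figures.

4.26

Posterior odds equal prior odds times the likelihood ratio; only the two competing hypotheses matter (using 1 − P(present | H) for each absent signal).
  coolant degradation: 0.161 × (1 − 0.84) × 0.91 × 0.60 × 0.60 = 0.008439
  raw-material variation: 0.393 × (1 − 0.54) × 0.29 × 0.18 × 0.21 = 0.0019817
Odds(coolant degradation : raw-material variation) = 0.008439 / 0.0019817 ≈ 4.26.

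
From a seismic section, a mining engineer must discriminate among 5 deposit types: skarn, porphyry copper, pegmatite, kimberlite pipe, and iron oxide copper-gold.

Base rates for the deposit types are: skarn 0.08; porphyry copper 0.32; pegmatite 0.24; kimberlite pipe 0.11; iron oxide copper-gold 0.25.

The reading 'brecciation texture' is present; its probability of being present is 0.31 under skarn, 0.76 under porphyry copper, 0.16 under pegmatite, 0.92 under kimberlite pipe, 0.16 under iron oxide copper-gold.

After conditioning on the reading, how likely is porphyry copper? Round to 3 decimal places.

Multiply each prior by the likelihood of the reading:
  skarn: 0.08 × 0.31 = 0.0248
  porphyry copper: 0.32 × 0.76 = 0.2432
  pegmatite: 0.24 × 0.16 = 0.0384
  kimberlite pipe: 0.11 × 0.92 = 0.1012
  iron oxide copper-gold: 0.25 × 0.16 = 0.04
Normalizing constant Z = 0.0248 + 0.2432 + 0.0384 + 0.1012 + 0.04 = 0.4476.
P(porphyry copper | evidence) = 0.2432 / 0.4476 ≈ 0.543.

0.543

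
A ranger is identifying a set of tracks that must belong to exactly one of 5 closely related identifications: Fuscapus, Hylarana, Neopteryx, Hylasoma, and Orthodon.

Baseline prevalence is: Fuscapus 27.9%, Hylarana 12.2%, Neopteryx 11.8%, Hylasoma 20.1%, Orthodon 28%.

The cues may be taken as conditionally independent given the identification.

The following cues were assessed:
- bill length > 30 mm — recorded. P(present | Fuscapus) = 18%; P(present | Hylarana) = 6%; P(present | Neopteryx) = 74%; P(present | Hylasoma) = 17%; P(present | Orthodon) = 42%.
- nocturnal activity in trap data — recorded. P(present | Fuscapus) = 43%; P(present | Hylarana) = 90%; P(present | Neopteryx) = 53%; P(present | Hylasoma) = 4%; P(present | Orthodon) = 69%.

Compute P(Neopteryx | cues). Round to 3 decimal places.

Multiply each prior by the joint likelihood of the cue pattern:
  Fuscapus: 0.279 × 0.18 × 0.43 = 0.021595
  Hylarana: 0.122 × 0.06 × 0.90 = 0.006588
  Neopteryx: 0.118 × 0.74 × 0.53 = 0.04628
  Hylasoma: 0.201 × 0.17 × 0.04 = 0.0013668
  Orthodon: 0.280 × 0.42 × 0.69 = 0.081144
Marginal likelihood of the evidence = 0.15697.
P(Neopteryx | evidence) = 0.04628 / 0.15697 ≈ 0.295.

0.295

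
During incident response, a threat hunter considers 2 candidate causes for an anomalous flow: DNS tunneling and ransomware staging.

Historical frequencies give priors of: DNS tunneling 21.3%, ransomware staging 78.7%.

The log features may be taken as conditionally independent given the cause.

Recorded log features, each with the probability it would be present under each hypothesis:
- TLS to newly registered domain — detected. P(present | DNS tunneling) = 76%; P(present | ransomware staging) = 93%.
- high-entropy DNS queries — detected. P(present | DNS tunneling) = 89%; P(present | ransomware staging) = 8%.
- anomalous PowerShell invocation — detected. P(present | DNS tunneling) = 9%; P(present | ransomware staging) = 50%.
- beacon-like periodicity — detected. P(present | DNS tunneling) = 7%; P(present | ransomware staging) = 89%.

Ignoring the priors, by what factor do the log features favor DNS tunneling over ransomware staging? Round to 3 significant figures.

Take the product of per-log feature likelihoods under each hypothesis, then divide.
  DNS tunneling: 0.76 × 0.89 × 0.09 × 0.07 = 0.0042613
  ransomware staging: 0.93 × 0.08 × 0.50 × 0.89 = 0.033108
Bayes factor = 0.0042613 / 0.033108 ≈ 0.129

0.129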